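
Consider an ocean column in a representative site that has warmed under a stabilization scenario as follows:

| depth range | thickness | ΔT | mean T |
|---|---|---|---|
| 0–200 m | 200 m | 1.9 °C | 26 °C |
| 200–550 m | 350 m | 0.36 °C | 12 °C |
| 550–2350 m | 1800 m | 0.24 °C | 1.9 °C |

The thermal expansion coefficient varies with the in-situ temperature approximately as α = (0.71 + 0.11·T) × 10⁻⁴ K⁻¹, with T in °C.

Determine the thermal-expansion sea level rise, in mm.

Layer 1: α = (0.71 + 0.11×26)×10⁻⁴ = 3.57×10⁻⁴ K⁻¹
Layer 2: α = (0.71 + 0.11×12)×10⁻⁴ = 2.03×10⁻⁴ K⁻¹
Layer 3: α = (0.71 + 0.11×1.9)×10⁻⁴ = 0.919×10⁻⁴ K⁻¹
Layer 1: 3.57×10⁻⁴ × 200 × 1.9 = 0.13566 m
Layer 2: 350 × 2.03×10⁻⁴ × 0.36 = 0.025578 m
550–2350 m: 0.919×10⁻⁴ × 1800 × 0.24 = 0.0397008 m
Δh = 0.13566 + 0.025578 + 0.0397008 = 0.2009388 m ≈ 200 mm

Δh = 200 mm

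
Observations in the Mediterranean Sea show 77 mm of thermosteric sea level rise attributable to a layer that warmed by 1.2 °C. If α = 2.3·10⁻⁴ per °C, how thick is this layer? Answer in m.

H = Δh/(αΔT) = 0.077 / (2.3×10⁻⁴ × 1.2) ≈ 279.0 m

279 m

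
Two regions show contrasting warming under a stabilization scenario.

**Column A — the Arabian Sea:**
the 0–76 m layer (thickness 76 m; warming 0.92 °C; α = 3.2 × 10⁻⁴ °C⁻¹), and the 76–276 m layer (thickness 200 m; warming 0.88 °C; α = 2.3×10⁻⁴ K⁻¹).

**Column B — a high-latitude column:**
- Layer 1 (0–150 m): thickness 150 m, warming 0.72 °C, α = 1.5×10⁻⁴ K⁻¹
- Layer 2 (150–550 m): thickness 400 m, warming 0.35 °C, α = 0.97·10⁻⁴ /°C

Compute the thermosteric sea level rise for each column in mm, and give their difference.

A Layer 1: 0.92 × 76 × 3.2×10⁻⁴ = 0.0223744 m
A 0.88 × 2.3×10⁻⁴ × 200 = 0.04048 m
A total: 0.0628544 m
B 0–150 m: 0.72 × 150 × 1.5×10⁻⁴ = 0.01620 m
B 0.35 × 0.97×10⁻⁴ × 400 = 0.01358 m
B total: 0.02978 m
Difference: 0.0628544 − 0.02978 = 0.0330744 m

Δh_A ≈ 62.9 mm, Δh_B ≈ 29.8 mm; difference ≈ 33.1 mm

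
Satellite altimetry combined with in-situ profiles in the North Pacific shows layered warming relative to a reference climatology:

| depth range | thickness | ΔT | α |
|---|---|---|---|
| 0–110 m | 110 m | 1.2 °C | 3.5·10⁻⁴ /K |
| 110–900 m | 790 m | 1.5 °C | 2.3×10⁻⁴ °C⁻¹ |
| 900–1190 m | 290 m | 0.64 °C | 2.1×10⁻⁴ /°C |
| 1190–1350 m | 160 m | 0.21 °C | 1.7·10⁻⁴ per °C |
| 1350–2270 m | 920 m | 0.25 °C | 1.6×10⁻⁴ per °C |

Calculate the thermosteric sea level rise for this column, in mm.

3.5×10⁻⁴ × 1.2 × 110 = 0.04620 m
2.3×10⁻⁴ × 790 × 1.5 = 0.27255 m
0.64 × 2.1×10⁻⁴ × 290 = 0.038976 m
1190–1350 m: 160 × 1.7×10⁻⁴ × 0.21 = 0.005712 m
1.6×10⁻⁴ × 0.25 × 920 = 0.03680 m
Δh = 0.04620 + 0.27255 + 0.038976 + 0.005712 + 0.03680 = 0.400238 m

Δh ≈ 400 mm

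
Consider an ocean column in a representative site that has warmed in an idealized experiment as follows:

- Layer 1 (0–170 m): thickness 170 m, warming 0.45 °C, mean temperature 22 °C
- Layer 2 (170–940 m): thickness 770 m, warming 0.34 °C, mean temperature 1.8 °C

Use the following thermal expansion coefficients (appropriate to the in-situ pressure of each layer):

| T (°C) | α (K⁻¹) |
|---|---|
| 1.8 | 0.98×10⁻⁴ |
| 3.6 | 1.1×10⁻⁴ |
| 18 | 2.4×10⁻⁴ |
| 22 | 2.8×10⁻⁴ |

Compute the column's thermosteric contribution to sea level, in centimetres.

Layer 1 at 22 °C → α = 2.8×10⁻⁴ K⁻¹
Layer 2 at 1.8 °C → α = 0.98×10⁻⁴ K⁻¹
Layer 1: 170 × 0.45 × 2.8×10⁻⁴ = 0.02142 m
Layer 2: 0.98×10⁻⁴ × 770 × 0.34 = 0.0256564 m
Δh = 0.02142 + 0.0256564 = 0.0470764 m

4.71 cm of thermosteric rise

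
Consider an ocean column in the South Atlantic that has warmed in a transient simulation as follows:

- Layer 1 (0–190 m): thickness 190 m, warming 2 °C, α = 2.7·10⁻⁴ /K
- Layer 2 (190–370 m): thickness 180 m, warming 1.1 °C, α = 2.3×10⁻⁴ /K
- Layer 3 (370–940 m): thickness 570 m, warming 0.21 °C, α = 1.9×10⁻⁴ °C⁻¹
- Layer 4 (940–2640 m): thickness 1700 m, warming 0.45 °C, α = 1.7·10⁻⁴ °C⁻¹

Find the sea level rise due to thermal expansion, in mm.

Layer 1: 2.7×10⁻⁴ × 190 × 2 = 0.10260 m
180 × 1.1 × 2.3×10⁻⁴ = 0.04554 m
Layer 3: 570 × 0.21 × 1.9×10⁻⁴ = 0.022743 m
1.7×10⁻⁴ × 0.45 × 1700 = 0.13005 m
Δh = 0.10260 + 0.04554 + 0.022743 + 0.13005 = 0.300933 m

about 301 mm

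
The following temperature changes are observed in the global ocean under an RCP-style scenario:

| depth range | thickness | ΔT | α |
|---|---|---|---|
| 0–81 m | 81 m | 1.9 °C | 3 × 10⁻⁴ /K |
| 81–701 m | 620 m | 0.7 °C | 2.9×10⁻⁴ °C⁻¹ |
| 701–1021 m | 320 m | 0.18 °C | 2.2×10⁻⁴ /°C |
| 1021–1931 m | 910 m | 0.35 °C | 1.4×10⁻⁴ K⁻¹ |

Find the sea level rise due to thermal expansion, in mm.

3×10⁻⁴ × 81 × 1.9 = 0.04617 m
Layer 2: 620 × 2.9×10⁻⁴ × 0.7 = 0.12586 m
Layer 3: 0.18 × 2.2×10⁻⁴ × 320 = 0.012672 m
1021–1931 m: 910 × 0.35 × 1.4×10⁻⁴ = 0.04459 m
Δh = 0.04617 + 0.12586 + 0.012672 + 0.04459 = 0.229292 m

229 mm of thermosteric rise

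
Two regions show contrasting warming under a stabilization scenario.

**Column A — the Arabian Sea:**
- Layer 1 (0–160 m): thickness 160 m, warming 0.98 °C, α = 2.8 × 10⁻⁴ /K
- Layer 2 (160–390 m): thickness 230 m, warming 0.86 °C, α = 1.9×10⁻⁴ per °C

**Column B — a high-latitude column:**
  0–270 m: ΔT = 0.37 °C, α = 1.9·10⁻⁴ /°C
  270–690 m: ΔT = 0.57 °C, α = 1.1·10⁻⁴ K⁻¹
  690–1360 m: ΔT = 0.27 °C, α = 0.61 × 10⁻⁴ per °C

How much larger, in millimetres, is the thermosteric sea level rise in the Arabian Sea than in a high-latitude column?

25 mm larger

A Layer 1: 160 × 2.8×10⁻⁴ × 0.98 = 0.043904 m
A Layer 2: 0.86 × 1.9×10⁻⁴ × 230 = 0.037582 m
A total: 0.081486 m
B 1.9×10⁻⁴ × 270 × 0.37 = 0.018981 m
B 1.1×10⁻⁴ × 0.57 × 420 = 0.026334 m
B 0.61×10⁻⁴ × 670 × 0.27 = 0.0110349 m
B total: 0.0563499 m
Difference: 0.081486 − 0.0563499 = 0.0251361 m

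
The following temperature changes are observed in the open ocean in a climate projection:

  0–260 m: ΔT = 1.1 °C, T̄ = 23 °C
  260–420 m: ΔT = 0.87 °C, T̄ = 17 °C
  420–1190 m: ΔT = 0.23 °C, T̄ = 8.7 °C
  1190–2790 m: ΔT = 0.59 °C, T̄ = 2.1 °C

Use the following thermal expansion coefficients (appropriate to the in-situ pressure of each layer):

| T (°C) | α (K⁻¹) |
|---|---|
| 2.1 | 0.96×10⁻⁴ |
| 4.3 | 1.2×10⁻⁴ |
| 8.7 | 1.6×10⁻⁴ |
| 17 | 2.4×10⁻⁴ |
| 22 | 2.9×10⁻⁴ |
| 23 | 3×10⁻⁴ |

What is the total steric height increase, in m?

Layer 1 at 23 °C → α = 3×10⁻⁴ K⁻¹
Layer 2 at 17 °C → α = 2.4×10⁻⁴ K⁻¹
Layer 3 at 8.7 °C → α = 1.6×10⁻⁴ K⁻¹
Layer 4 at 2.1 °C → α = 0.96×10⁻⁴ K⁻¹
3×10⁻⁴ × 1.1 × 260 = 0.08580 m
Layer 2: 160 × 2.4×10⁻⁴ × 0.87 = 0.033408 m
770 × 0.23 × 1.6×10⁻⁴ = 0.028336 m
Layer 4: 0.96×10⁻⁴ × 0.59 × 1600 = 0.090624 m
Δh = 0.08580 + 0.033408 + 0.028336 + 0.090624 = 0.238168 m ≈ 0.238 m

0.238 m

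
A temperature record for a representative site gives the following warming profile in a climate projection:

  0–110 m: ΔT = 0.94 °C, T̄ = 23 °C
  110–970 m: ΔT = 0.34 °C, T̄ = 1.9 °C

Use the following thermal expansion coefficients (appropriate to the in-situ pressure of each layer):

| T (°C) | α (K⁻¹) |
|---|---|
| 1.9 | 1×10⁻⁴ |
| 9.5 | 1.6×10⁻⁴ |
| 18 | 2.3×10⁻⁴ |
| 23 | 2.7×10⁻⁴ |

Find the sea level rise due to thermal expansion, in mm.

about 57 mm

Layer 1 at 23 °C → α = 2.7×10⁻⁴ K⁻¹
Layer 2 at 1.9 °C → α = 1×10⁻⁴ K⁻¹
2.7×10⁻⁴ × 0.94 × 110 = 0.027918 m
110–970 m: 1×10⁻⁴ × 860 × 0.34 = 0.02924 m
Δh = 0.027918 + 0.02924 = 0.057158 m ≈ 57 mm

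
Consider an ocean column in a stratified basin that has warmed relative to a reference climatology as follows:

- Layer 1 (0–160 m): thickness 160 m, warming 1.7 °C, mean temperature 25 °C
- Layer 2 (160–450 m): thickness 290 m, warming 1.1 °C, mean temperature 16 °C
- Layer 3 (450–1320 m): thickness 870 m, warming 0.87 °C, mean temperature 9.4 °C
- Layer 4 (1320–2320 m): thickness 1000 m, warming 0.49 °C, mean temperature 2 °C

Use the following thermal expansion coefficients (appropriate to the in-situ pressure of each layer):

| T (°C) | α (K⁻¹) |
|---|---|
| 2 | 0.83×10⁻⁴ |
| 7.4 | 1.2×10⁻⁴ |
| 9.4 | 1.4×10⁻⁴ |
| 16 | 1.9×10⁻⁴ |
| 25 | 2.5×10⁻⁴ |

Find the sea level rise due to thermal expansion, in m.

0.28 m

Layer 1 at 25 °C → α = 2.5×10⁻⁴ K⁻¹
Layer 2 at 16 °C → α = 1.9×10⁻⁴ K⁻¹
Layer 3 at 9.4 °C → α = 1.4×10⁻⁴ K⁻¹
Layer 4 at 2 °C → α = 0.83×10⁻⁴ K⁻¹
1.7 × 160 × 2.5×10⁻⁴ = 0.06800 m
Layer 2: 290 × 1.9×10⁻⁴ × 1.1 = 0.06061 m
870 × 0.87 × 1.4×10⁻⁴ = 0.105966 m
0.49 × 0.83×10⁻⁴ × 1000 = 0.04067 m
Δh = 0.06800 + 0.06061 + 0.105966 + 0.04067 = 0.275246 m ≈ 0.28 m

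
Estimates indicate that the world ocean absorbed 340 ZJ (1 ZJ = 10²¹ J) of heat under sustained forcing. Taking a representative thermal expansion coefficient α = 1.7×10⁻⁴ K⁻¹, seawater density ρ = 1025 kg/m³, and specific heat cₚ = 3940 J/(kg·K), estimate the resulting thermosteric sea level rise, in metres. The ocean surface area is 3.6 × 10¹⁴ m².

0.0398 m

Per unit area: Q = 340×10²¹ / (3.6×10¹⁴) ≈ 9.444×10⁸ J/m²
Δh = αQ/(ρcₚ) = 1.7×10⁻⁴ × 9.444×10⁸ / (1025 × 3940) ≈ 0.039754 m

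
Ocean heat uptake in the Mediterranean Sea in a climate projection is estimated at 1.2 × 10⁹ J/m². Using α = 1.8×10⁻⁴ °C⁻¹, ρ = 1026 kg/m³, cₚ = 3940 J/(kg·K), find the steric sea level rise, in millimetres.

Δh = αQ/(ρcₚ) = 1.8×10⁻⁴ × 1.2×10⁹ / (1026 × 3940) ≈ 0.053433 m

Δh = 53.4 mm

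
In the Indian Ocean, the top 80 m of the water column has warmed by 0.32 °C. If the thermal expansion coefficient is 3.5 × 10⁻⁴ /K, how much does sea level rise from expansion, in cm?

Δh = αΔT·H = 3.5×10⁻⁴ × 0.32 × 80 = 0.00896 m

about 0.90 cm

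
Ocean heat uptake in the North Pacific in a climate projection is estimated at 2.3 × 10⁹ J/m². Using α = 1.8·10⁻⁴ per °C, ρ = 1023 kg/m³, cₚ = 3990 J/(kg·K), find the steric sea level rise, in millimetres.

about 101 mm

Δh = αQ/(ρcₚ) = 1.8×10⁻⁴ × 2.3×10⁹ / (1023 × 3990) ≈ 0.10143 m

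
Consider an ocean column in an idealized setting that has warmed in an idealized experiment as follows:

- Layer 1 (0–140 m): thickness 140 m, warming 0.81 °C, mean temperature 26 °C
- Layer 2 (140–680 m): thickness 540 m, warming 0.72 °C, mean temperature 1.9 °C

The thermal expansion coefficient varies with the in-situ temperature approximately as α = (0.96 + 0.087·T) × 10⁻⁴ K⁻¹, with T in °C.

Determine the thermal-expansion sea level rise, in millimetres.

80.3 mm of thermosteric rise

Layer 1: α = (0.96 + 0.087×26)×10⁻⁴ = 3.222×10⁻⁴ K⁻¹
Layer 2: α = (0.96 + 0.087×1.9)×10⁻⁴ = 1.1253×10⁻⁴ K⁻¹
140 × 3.222×10⁻⁴ × 0.81 = 0.03653748 m
1.1253×10⁻⁴ × 0.72 × 540 = 0.043751664 m
Δh = 0.03653748 + 0.043751664 = 0.080289144 m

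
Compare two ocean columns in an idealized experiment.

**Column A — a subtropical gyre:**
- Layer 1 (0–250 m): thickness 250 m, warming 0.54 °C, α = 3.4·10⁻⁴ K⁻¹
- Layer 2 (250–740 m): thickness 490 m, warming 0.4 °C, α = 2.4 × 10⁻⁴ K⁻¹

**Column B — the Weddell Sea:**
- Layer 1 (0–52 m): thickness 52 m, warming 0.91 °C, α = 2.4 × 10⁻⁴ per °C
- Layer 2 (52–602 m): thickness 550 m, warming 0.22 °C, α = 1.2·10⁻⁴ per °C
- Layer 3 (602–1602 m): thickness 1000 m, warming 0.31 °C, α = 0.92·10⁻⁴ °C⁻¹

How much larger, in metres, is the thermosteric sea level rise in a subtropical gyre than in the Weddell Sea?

0.0385 m larger

A 3.4×10⁻⁴ × 0.54 × 250 = 0.04590 m
A 490 × 2.4×10⁻⁴ × 0.4 = 0.04704 m
A total: 0.09294 m
B Layer 1: 2.4×10⁻⁴ × 52 × 0.91 = 0.0113568 m
B 52–602 m: 550 × 0.22 × 1.2×10⁻⁴ = 0.01452 m
B 602–1602 m: 0.31 × 0.92×10⁻⁴ × 1000 = 0.02852 m
B total: 0.0543968 m
Difference: 0.09294 − 0.0543968 = 0.0385432 m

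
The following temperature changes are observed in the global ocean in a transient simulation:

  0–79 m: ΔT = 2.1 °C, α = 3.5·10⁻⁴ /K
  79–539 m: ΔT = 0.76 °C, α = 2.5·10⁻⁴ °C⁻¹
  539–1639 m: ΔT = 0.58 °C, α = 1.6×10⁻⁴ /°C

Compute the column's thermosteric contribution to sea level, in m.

0.248 m

79 × 3.5×10⁻⁴ × 2.1 = 0.058065 m
Layer 2: 0.76 × 460 × 2.5×10⁻⁴ = 0.08740 m
1.6×10⁻⁴ × 0.58 × 1100 = 0.10208 m
Δh = 0.058065 + 0.08740 + 0.10208 = 0.247545 m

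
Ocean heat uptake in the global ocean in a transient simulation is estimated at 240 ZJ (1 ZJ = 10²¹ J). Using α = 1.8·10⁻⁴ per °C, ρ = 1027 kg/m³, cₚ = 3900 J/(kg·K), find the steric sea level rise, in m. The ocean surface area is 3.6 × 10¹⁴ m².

about 0.0300 m

Per unit area: Q = 240×10²¹ / (3.6×10¹⁴) ≈ 6.667×10⁸ J/m²
Δh = αQ/(ρcₚ) = 1.8×10⁻⁴ × 6.667×10⁸ / (1027 × 3900) ≈ 0.029962 m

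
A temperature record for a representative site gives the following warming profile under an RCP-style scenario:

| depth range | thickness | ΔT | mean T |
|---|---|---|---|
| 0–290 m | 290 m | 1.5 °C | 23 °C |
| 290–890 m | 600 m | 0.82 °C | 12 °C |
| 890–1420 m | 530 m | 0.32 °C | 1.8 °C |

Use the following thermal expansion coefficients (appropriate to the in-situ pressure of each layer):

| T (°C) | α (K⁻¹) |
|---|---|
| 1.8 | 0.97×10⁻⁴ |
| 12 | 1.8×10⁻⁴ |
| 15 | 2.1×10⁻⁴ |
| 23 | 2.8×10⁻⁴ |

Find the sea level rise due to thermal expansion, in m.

Layer 1 at 23 °C → α = 2.8×10⁻⁴ K⁻¹
Layer 2 at 12 °C → α = 1.8×10⁻⁴ K⁻¹
Layer 3 at 1.8 °C → α = 0.97×10⁻⁴ K⁻¹
290 × 1.5 × 2.8×10⁻⁴ = 0.12180 m
Layer 2: 600 × 0.82 × 1.8×10⁻⁴ = 0.08856 m
0.32 × 0.97×10⁻⁴ × 530 = 0.0164512 m
Δh = 0.12180 + 0.08856 + 0.0164512 = 0.2268112 m ≈ 0.227 m

about 0.227 m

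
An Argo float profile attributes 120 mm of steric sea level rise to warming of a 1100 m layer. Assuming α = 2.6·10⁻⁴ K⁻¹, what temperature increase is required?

ΔT = Δh/(αH) = 0.12 / (2.6×10⁻⁴ × 1100) ≈ 0.4196 K

ΔT ≈ 0.420 K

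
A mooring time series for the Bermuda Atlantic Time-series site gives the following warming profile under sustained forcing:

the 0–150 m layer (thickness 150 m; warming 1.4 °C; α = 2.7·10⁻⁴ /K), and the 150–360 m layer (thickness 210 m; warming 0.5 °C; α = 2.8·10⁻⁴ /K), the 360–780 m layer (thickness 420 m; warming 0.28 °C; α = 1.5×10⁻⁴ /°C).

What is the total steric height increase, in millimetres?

104 mm of thermosteric rise

Layer 1: 2.7×10⁻⁴ × 1.4 × 150 = 0.05670 m
150–360 m: 2.8×10⁻⁴ × 210 × 0.5 = 0.02940 m
360–780 m: 420 × 1.5×10⁻⁴ × 0.28 = 0.01764 m
Δh = 0.05670 + 0.02940 + 0.01764 = 0.10374 m ≈ 104 mm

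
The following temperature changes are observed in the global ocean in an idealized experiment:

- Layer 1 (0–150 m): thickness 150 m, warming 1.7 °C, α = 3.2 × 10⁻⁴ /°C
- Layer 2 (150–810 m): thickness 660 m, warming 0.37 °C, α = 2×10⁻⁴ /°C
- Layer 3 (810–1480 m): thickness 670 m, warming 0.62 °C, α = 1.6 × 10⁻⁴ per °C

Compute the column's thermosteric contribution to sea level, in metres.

Layer 1: 150 × 1.7 × 3.2×10⁻⁴ = 0.08160 m
2×10⁻⁴ × 0.37 × 660 = 0.04884 m
Layer 3: 670 × 1.6×10⁻⁴ × 0.62 = 0.066464 m
Δh = 0.08160 + 0.04884 + 0.066464 = 0.196904 m

Δh ≈ 0.197 m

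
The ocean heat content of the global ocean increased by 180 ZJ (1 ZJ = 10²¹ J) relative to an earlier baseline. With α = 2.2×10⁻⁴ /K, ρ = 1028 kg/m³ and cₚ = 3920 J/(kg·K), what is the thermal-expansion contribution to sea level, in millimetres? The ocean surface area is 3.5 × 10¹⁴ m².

Δh = 28.1 mm

Per unit area: Q = 180×10²¹ / (3.5×10¹⁴) ≈ 5.143×10⁸ J/m²
Δh = αQ/(ρcₚ) = 2.2×10⁻⁴ × 5.143×10⁸ / (1028 × 3920) ≈ 0.028078 m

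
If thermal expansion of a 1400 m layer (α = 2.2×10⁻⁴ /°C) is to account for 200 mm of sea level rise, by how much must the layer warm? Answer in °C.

ΔT = Δh/(αH) = 0.2 / (2.2×10⁻⁴ × 1400) ≈ 0.6494 °C

0.649 °C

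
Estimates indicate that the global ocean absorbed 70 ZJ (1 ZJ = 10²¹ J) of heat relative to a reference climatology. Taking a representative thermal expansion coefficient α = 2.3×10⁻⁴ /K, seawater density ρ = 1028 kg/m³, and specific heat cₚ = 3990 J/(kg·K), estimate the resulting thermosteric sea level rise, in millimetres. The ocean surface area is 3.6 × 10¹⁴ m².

Per unit area: Q = 70×10²¹ / (3.6×10¹⁴) ≈ 1.944×10⁸ J/m²
Δh = αQ/(ρcₚ) = 2.3×10⁻⁴ × 1.944×10⁸ / (1028 × 3990) ≈ 0.010901 m

about 10.9 mm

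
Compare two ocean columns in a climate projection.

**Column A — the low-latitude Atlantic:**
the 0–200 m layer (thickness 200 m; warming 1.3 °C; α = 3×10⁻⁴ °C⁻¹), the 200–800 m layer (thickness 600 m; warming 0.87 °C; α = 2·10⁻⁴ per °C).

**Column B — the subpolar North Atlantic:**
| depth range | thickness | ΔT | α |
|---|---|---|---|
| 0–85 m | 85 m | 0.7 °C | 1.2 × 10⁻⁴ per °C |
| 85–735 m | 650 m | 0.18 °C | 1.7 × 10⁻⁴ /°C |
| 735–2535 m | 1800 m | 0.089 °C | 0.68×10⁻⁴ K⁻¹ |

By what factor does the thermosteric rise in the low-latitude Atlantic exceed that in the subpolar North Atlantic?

A 0–200 m: 1.3 × 3×10⁻⁴ × 200 = 0.07800 m
A 200–800 m: 0.87 × 2×10⁻⁴ × 600 = 0.10440 m
A total: 0.18240 m
B 1.2×10⁻⁴ × 0.7 × 85 = 0.00714 m
B 0.18 × 1.7×10⁻⁴ × 650 = 0.01989 m
B 735–2535 m: 0.68×10⁻⁴ × 1800 × 0.089 = 0.0108936 m
B total: 0.0379236 m
Ratio: 0.18240 / 0.0379236 ≈ 4.810

4.81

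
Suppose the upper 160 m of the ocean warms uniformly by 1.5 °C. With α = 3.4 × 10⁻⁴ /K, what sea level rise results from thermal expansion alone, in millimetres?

about 81.6 mm

Δh = αΔT·H = 3.4×10⁻⁴ × 1.5 × 160 = 0.08160 m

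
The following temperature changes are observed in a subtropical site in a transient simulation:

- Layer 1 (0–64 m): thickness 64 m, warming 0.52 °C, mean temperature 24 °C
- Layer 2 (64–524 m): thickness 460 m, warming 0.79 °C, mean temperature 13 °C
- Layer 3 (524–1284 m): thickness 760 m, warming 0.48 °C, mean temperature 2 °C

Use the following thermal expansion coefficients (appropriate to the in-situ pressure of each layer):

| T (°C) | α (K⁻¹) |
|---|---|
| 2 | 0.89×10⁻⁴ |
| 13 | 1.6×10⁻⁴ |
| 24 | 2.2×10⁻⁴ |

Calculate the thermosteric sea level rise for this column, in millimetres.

Layer 1 at 24 °C → α = 2.2×10⁻⁴ K⁻¹
Layer 2 at 13 °C → α = 1.6×10⁻⁴ K⁻¹
Layer 3 at 2 °C → α = 0.89×10⁻⁴ K⁻¹
0–64 m: 0.52 × 64 × 2.2×10⁻⁴ = 0.0073216 m
Layer 2: 460 × 0.79 × 1.6×10⁻⁴ = 0.058144 m
0.48 × 0.89×10⁻⁴ × 760 = 0.0324672 m
Δh = 0.0073216 + 0.058144 + 0.0324672 = 0.0979328 m

Δh = 97.9 mm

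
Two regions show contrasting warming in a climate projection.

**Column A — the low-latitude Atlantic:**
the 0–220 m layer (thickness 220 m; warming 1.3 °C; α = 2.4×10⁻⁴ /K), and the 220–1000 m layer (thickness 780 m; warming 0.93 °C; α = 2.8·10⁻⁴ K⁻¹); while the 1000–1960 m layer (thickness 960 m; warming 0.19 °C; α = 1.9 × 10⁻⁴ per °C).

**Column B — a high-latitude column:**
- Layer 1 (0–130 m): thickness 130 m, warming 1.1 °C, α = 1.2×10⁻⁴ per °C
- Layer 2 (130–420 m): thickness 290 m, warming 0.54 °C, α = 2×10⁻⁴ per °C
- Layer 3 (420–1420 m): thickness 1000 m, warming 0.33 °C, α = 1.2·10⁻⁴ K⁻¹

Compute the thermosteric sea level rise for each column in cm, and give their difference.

A: 31 cm; B: 8.8 cm; difference 22 cm

A 1.3 × 220 × 2.4×10⁻⁴ = 0.06864 m
A Layer 2: 0.93 × 2.8×10⁻⁴ × 780 = 0.203112 m
A 960 × 1.9×10⁻⁴ × 0.19 = 0.034656 m
A total: 0.306408 m
B Layer 1: 1.2×10⁻⁴ × 130 × 1.1 = 0.01716 m
B 0.54 × 2×10⁻⁴ × 290 = 0.03132 m
B Layer 3: 1.2×10⁻⁴ × 0.33 × 1000 = 0.03960 m
B total: 0.08808 m
Difference: 0.306408 − 0.08808 = 0.218328 m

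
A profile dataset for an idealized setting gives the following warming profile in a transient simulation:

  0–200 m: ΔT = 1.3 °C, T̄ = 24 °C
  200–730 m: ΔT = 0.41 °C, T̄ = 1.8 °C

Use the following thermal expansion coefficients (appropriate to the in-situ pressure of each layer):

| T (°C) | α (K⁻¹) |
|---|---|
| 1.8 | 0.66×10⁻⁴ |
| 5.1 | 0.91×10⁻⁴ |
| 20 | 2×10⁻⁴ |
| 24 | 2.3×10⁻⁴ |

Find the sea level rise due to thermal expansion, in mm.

Δh ≈ 74.1 mm

Layer 1 at 24 °C → α = 2.3×10⁻⁴ K⁻¹
Layer 2 at 1.8 °C → α = 0.66×10⁻⁴ K⁻¹
200 × 2.3×10⁻⁴ × 1.3 = 0.05980 m
200–730 m: 0.66×10⁻⁴ × 0.41 × 530 = 0.0143418 m
Δh = 0.05980 + 0.0143418 = 0.0741418 m ≈ 74.1 mm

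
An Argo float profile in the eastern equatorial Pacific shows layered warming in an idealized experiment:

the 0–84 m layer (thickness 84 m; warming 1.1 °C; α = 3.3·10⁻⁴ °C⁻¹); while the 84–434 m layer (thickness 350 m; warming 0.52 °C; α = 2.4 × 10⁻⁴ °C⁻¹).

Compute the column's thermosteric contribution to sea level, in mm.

1.1 × 3.3×10⁻⁴ × 84 = 0.030492 m
84–434 m: 350 × 0.52 × 2.4×10⁻⁴ = 0.04368 m
Δh = 0.030492 + 0.04368 = 0.074172 m

74.2 mm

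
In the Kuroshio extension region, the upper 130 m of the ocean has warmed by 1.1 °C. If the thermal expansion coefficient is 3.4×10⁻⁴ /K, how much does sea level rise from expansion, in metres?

Δh = αΔT·H = 3.4×10⁻⁴ × 1.1 × 130 = 0.04862 m

Δh = 0.0486 m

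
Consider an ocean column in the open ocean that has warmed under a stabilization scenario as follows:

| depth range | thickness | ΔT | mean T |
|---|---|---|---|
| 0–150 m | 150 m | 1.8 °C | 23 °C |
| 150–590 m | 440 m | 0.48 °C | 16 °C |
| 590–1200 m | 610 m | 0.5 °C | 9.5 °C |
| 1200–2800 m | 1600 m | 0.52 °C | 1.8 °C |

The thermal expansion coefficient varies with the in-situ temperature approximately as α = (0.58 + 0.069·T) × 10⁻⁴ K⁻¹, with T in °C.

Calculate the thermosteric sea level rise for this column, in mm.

Layer 1: α = (0.58 + 0.069×23)×10⁻⁴ = 2.167×10⁻⁴ K⁻¹
Layer 2: α = (0.58 + 0.069×16)×10⁻⁴ = 1.684×10⁻⁴ K⁻¹
Layer 3: α = (0.58 + 0.069×9.5)×10⁻⁴ = 1.2355×10⁻⁴ K⁻¹
Layer 4: α = (0.58 + 0.069×1.8)×10⁻⁴ = 0.7042×10⁻⁴ K⁻¹
1.8 × 2.167×10⁻⁴ × 150 = 0.058509 m
150–590 m: 440 × 0.48 × 1.684×10⁻⁴ = 0.03556608 m
0.5 × 1.2355×10⁻⁴ × 610 = 0.03768275 m
Layer 4: 0.52 × 0.7042×10⁻⁴ × 1600 = 0.05858944 m
Δh = 0.058509 + 0.03556608 + 0.03768275 + 0.05858944 = 0.19034727 m

about 190 mm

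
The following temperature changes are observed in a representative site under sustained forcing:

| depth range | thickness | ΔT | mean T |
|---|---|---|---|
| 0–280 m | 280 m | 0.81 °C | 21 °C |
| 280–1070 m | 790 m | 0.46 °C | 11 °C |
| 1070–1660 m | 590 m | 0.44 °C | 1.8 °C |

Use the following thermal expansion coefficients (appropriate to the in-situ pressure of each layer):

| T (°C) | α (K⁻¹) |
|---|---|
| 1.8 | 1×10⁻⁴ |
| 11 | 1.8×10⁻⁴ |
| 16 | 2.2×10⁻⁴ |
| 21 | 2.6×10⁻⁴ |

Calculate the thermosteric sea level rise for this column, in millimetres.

Δh ≈ 150 mm

Layer 1 at 21 °C → α = 2.6×10⁻⁴ K⁻¹
Layer 2 at 11 °C → α = 1.8×10⁻⁴ K⁻¹
Layer 3 at 1.8 °C → α = 1×10⁻⁴ K⁻¹
0.81 × 280 × 2.6×10⁻⁴ = 0.058968 m
Layer 2: 0.46 × 790 × 1.8×10⁻⁴ = 0.065412 m
0.44 × 1×10⁻⁴ × 590 = 0.02596 m
Δh = 0.058968 + 0.065412 + 0.02596 = 0.15034 m ≈ 150 mm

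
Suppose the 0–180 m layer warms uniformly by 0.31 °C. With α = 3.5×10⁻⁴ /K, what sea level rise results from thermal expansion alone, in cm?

Δh = αΔT·H = 3.5×10⁻⁴ × 0.31 × 180 = 0.01953 m

2.0 cm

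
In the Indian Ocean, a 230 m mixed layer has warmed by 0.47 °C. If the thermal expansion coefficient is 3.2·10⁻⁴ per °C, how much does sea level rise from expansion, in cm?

3.5 cm

Δh = αΔT·H = 3.2×10⁻⁴ × 0.47 × 230 = 0.034592 m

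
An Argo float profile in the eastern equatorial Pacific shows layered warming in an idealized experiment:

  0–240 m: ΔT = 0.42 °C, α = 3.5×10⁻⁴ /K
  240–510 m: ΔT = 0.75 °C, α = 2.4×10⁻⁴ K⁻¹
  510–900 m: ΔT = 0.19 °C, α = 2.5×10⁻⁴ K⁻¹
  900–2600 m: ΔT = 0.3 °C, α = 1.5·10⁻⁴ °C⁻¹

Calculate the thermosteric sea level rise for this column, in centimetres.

Δh ≈ 17.9 cm

0–240 m: 3.5×10⁻⁴ × 0.42 × 240 = 0.03528 m
240–510 m: 2.4×10⁻⁴ × 0.75 × 270 = 0.04860 m
Layer 3: 2.5×10⁻⁴ × 390 × 0.19 = 0.018525 m
900–2600 m: 1700 × 1.5×10⁻⁴ × 0.3 = 0.07650 m
Δh = 0.03528 + 0.04860 + 0.018525 + 0.07650 = 0.178905 m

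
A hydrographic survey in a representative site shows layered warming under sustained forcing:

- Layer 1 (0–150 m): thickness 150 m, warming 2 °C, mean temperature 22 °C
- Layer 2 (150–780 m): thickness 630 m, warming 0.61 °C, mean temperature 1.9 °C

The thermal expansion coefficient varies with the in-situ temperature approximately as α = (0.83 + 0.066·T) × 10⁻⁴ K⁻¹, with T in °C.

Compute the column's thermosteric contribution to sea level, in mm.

110 mm of thermosteric rise

Layer 1: α = (0.83 + 0.066×22)×10⁻⁴ = 2.282×10⁻⁴ K⁻¹
Layer 2: α = (0.83 + 0.066×1.9)×10⁻⁴ = 0.9554×10⁻⁴ K⁻¹
Layer 1: 2 × 2.282×10⁻⁴ × 150 = 0.06846 m
630 × 0.61 × 0.9554×10⁻⁴ = 0.036716022 m
Δh = 0.06846 + 0.036716022 = 0.105176022 m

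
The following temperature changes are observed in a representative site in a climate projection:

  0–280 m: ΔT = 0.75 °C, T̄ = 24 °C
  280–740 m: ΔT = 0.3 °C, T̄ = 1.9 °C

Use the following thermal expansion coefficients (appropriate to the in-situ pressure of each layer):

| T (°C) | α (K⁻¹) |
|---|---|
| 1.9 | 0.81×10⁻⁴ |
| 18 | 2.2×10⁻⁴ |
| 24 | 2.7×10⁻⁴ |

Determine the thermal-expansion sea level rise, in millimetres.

Δh = 67.9 mm

Layer 1 at 24 °C → α = 2.7×10⁻⁴ K⁻¹
Layer 2 at 1.9 °C → α = 0.81×10⁻⁴ K⁻¹
280 × 2.7×10⁻⁴ × 0.75 = 0.05670 m
0.3 × 460 × 0.81×10⁻⁴ = 0.011178 m
Δh = 0.05670 + 0.011178 = 0.067878 m ≈ 67.9 mm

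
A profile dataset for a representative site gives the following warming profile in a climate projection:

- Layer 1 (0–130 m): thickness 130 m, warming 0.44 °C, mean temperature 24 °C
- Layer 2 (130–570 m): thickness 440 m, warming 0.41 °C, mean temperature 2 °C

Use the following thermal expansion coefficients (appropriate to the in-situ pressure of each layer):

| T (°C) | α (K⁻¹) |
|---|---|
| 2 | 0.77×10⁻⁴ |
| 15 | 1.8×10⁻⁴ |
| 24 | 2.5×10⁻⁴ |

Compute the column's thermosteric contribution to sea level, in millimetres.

Layer 1 at 24 °C → α = 2.5×10⁻⁴ K⁻¹
Layer 2 at 2 °C → α = 0.77×10⁻⁴ K⁻¹
0–130 m: 2.5×10⁻⁴ × 130 × 0.44 = 0.01430 m
Layer 2: 0.77×10⁻⁴ × 0.41 × 440 = 0.0138908 m
Δh = 0.01430 + 0.0138908 = 0.0281908 m

Δh ≈ 28 mm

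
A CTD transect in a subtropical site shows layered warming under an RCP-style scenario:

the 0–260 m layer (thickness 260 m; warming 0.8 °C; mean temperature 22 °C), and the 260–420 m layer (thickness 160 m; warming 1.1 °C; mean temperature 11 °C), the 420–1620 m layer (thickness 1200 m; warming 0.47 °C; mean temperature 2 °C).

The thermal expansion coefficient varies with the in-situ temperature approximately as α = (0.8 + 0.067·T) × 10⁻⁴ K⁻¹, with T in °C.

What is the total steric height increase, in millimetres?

Δh = 127 mm

Layer 1: α = (0.8 + 0.067×22)×10⁻⁴ = 2.274×10⁻⁴ K⁻¹
Layer 2: α = (0.8 + 0.067×11)×10⁻⁴ = 1.537×10⁻⁴ K⁻¹
Layer 3: α = (0.8 + 0.067×2)×10⁻⁴ = 0.934×10⁻⁴ K⁻¹
Layer 1: 0.8 × 2.274×10⁻⁴ × 260 = 0.0472992 m
260–420 m: 1.1 × 160 × 1.537×10⁻⁴ = 0.0270512 m
420–1620 m: 0.934×10⁻⁴ × 1200 × 0.47 = 0.0526776 m
Δh = 0.0472992 + 0.0270512 + 0.0526776 = 0.127028 m ≈ 127 mm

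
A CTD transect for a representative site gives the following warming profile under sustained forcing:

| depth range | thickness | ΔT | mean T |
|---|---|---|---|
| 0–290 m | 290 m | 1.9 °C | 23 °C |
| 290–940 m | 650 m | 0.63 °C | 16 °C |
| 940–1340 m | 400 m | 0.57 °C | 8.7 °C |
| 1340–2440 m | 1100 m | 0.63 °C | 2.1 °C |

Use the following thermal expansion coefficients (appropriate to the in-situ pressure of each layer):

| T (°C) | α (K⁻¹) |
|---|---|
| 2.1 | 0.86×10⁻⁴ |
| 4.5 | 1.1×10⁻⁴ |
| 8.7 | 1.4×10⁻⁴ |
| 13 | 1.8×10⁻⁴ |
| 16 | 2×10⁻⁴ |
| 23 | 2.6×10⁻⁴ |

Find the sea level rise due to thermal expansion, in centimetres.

32 cm

Layer 1 at 23 °C → α = 2.6×10⁻⁴ K⁻¹
Layer 2 at 16 °C → α = 2×10⁻⁴ K⁻¹
Layer 3 at 8.7 °C → α = 1.4×10⁻⁴ K⁻¹
Layer 4 at 2.1 °C → α = 0.86×10⁻⁴ K⁻¹
0–290 m: 1.9 × 290 × 2.6×10⁻⁴ = 0.14326 m
290–940 m: 0.63 × 650 × 2×10⁻⁴ = 0.08190 m
1.4×10⁻⁴ × 400 × 0.57 = 0.03192 m
0.86×10⁻⁴ × 0.63 × 1100 = 0.059598 m
Δh = 0.14326 + 0.08190 + 0.03192 + 0.059598 = 0.316678 m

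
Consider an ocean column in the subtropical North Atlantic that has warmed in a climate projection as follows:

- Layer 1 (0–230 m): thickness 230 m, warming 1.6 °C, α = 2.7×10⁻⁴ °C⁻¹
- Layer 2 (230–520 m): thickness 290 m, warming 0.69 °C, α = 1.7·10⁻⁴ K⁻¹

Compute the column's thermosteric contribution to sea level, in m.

0–230 m: 230 × 2.7×10⁻⁴ × 1.6 = 0.09936 m
Layer 2: 1.7×10⁻⁴ × 0.69 × 290 = 0.034017 m
Δh = 0.09936 + 0.034017 = 0.133377 m ≈ 0.133 m

0.133 m of thermosteric rise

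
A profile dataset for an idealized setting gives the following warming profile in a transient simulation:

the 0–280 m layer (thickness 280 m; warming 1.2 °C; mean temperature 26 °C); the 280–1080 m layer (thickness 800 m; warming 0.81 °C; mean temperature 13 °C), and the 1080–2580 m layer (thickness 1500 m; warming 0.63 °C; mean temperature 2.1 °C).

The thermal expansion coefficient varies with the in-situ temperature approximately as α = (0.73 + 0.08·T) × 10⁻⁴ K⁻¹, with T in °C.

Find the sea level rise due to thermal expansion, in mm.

Layer 1: α = (0.73 + 0.08×26)×10⁻⁴ = 2.81×10⁻⁴ K⁻¹
Layer 2: α = (0.73 + 0.08×13)×10⁻⁴ = 1.77×10⁻⁴ K⁻¹
Layer 3: α = (0.73 + 0.08×2.1)×10⁻⁴ = 0.898×10⁻⁴ K⁻¹
0–280 m: 280 × 1.2 × 2.81×10⁻⁴ = 0.094416 m
Layer 2: 800 × 1.77×10⁻⁴ × 0.81 = 0.114696 m
1080–2580 m: 1500 × 0.898×10⁻⁴ × 0.63 = 0.084861 m
Δh = 0.094416 + 0.114696 + 0.084861 = 0.293973 m ≈ 290 mm

about 290 mm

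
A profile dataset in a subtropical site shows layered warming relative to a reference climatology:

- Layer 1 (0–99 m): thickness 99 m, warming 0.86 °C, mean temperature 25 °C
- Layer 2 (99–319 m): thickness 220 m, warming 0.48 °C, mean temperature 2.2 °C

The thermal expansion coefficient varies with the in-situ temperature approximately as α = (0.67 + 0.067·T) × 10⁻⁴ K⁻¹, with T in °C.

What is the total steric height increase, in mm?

Layer 1: α = (0.67 + 0.067×25)×10⁻⁴ = 2.345×10⁻⁴ K⁻¹
Layer 2: α = (0.67 + 0.067×2.2)×10⁻⁴ = 0.8174×10⁻⁴ K⁻¹
99 × 2.345×10⁻⁴ × 0.86 = 0.01996533 m
Layer 2: 0.8174×10⁻⁴ × 0.48 × 220 = 0.008631744 m
Δh = 0.01996533 + 0.008631744 = 0.028597074 m

Δh ≈ 28.6 mm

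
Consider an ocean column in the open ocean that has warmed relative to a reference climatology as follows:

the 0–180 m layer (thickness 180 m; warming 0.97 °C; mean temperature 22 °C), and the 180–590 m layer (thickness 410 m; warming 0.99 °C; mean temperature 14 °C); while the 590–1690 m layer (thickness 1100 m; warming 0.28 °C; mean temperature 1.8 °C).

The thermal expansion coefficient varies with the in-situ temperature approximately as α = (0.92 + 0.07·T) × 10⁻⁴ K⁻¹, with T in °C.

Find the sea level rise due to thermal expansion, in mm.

152 mm

Layer 1: α = (0.92 + 0.07×22)×10⁻⁴ = 2.46×10⁻⁴ K⁻¹
Layer 2: α = (0.92 + 0.07×14)×10⁻⁴ = 1.9×10⁻⁴ K⁻¹
Layer 3: α = (0.92 + 0.07×1.8)×10⁻⁴ = 1.046×10⁻⁴ K⁻¹
Layer 1: 2.46×10⁻⁴ × 180 × 0.97 = 0.0429516 m
180–590 m: 1.9×10⁻⁴ × 410 × 0.99 = 0.077121 m
Layer 3: 0.28 × 1.046×10⁻⁴ × 1100 = 0.0322168 m
Δh = 0.0429516 + 0.077121 + 0.0322168 = 0.1522894 m ≈ 152 mm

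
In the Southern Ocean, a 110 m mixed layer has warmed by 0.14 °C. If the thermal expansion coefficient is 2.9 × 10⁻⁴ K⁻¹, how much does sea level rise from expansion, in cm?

0.447 cm of thermosteric rise

Δh = αΔT·H = 2.9×10⁻⁴ × 0.14 × 110 = 0.004466 m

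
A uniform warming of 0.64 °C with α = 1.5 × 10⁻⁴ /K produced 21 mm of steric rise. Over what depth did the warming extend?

H ≈ 220 m

H = Δh/(αΔT) = 0.021 / (1.5×10⁻⁴ × 0.64) ≈ 218.8 m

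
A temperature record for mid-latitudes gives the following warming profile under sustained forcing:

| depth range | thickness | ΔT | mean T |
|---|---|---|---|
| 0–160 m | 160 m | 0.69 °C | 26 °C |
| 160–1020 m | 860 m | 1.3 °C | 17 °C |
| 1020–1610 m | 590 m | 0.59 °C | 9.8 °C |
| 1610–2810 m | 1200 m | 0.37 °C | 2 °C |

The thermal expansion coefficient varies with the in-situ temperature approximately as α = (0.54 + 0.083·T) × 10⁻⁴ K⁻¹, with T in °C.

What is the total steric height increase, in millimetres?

326 mm

Layer 1: α = (0.54 + 0.083×26)×10⁻⁴ = 2.698×10⁻⁴ K⁻¹
Layer 2: α = (0.54 + 0.083×17)×10⁻⁴ = 1.951×10⁻⁴ K⁻¹
Layer 3: α = (0.54 + 0.083×9.8)×10⁻⁴ = 1.3534×10⁻⁴ K⁻¹
Layer 4: α = (0.54 + 0.083×2)×10⁻⁴ = 0.706×10⁻⁴ K⁻¹
0–160 m: 160 × 0.69 × 2.698×10⁻⁴ = 0.02978592 m
1.3 × 860 × 1.951×10⁻⁴ = 0.2181218 m
1020–1610 m: 1.3534×10⁻⁴ × 590 × 0.59 = 0.047111854 m
Layer 4: 0.37 × 0.706×10⁻⁴ × 1200 = 0.0313464 m
Δh = 0.02978592 + 0.2181218 + 0.047111854 + 0.0313464 = 0.326365974 m ≈ 326 mm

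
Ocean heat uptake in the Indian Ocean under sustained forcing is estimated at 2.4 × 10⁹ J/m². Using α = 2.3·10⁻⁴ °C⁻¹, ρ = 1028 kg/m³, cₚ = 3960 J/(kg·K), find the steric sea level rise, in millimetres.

Δh = αQ/(ρcₚ) = 2.3×10⁻⁴ × 2.4×10⁹ / (1028 × 3960) ≈ 0.13560 m

about 136 mm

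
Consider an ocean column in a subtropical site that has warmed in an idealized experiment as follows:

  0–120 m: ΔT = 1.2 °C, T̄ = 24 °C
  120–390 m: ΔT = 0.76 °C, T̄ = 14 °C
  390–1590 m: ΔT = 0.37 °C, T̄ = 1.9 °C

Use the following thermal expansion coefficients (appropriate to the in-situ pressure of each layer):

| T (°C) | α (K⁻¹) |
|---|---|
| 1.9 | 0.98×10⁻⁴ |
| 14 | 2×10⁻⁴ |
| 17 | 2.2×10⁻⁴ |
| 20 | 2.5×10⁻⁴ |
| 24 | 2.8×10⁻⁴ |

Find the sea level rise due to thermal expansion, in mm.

120 mm

Layer 1 at 24 °C → α = 2.8×10⁻⁴ K⁻¹
Layer 2 at 14 °C → α = 2×10⁻⁴ K⁻¹
Layer 3 at 1.9 °C → α = 0.98×10⁻⁴ K⁻¹
1.2 × 120 × 2.8×10⁻⁴ = 0.04032 m
2×10⁻⁴ × 0.76 × 270 = 0.04104 m
1200 × 0.98×10⁻⁴ × 0.37 = 0.043512 m
Δh = 0.04032 + 0.04104 + 0.043512 = 0.124872 m ≈ 120 mm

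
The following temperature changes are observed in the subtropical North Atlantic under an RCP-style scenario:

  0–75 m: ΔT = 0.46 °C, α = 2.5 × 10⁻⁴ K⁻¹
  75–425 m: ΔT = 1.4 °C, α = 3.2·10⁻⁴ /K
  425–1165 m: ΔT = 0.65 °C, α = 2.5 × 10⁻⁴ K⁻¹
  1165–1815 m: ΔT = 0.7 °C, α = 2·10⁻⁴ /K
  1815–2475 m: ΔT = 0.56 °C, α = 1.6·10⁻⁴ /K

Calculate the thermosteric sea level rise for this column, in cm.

Layer 1: 0.46 × 2.5×10⁻⁴ × 75 = 0.008625 m
1.4 × 350 × 3.2×10⁻⁴ = 0.15680 m
740 × 0.65 × 2.5×10⁻⁴ = 0.12025 m
Layer 4: 650 × 2×10⁻⁴ × 0.7 = 0.09100 m
660 × 1.6×10⁻⁴ × 0.56 = 0.059136 m
Δh = 0.008625 + 0.15680 + 0.12025 + 0.09100 + 0.059136 = 0.435811 m ≈ 43.6 cm

about 43.6 cm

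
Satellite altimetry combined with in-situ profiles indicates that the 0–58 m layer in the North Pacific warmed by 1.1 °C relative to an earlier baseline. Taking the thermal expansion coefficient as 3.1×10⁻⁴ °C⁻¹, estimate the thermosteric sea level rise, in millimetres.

Δh = αΔT·H = 3.1×10⁻⁴ × 1.1 × 58 = 0.019778 m

19.8 mm of thermosteric rise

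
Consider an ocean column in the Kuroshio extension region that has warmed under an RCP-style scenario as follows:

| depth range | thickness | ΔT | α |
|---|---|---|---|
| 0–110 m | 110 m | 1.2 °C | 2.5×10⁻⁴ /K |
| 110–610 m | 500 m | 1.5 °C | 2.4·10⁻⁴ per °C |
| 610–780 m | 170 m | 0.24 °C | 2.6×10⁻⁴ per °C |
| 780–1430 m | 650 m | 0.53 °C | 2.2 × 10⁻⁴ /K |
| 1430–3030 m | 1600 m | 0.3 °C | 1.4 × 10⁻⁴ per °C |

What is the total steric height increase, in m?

1.2 × 2.5×10⁻⁴ × 110 = 0.03300 m
500 × 2.4×10⁻⁴ × 1.5 = 0.18000 m
Layer 3: 170 × 2.6×10⁻⁴ × 0.24 = 0.010608 m
0.53 × 2.2×10⁻⁴ × 650 = 0.07579 m
1.4×10⁻⁴ × 0.3 × 1600 = 0.06720 m
Δh = 0.03300 + 0.18000 + 0.010608 + 0.07579 + 0.06720 = 0.366598 m ≈ 0.37 m

0.37 m of thermosteric rise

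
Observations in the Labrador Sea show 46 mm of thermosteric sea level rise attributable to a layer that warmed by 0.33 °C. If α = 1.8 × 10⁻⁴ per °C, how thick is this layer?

H = Δh/(αΔT) = 0.046 / (1.8×10⁻⁴ × 0.33) ≈ 774.4 m

about 774 m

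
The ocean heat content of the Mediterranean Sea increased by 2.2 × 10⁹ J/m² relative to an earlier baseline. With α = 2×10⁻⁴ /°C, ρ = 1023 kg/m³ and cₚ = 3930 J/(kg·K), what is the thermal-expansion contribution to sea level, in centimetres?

Δh = αQ/(ρcₚ) = 2×10⁻⁴ × 2.2×10⁹ / (1023 × 3930) ≈ 0.10944 m

Δh = 11 cm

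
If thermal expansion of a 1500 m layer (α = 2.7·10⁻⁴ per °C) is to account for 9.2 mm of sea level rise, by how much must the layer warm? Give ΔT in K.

ΔT = Δh/(αH) = 0.0092 / (2.7×10⁻⁴ × 1500) ≈ 0.02272 K

about 0.023 K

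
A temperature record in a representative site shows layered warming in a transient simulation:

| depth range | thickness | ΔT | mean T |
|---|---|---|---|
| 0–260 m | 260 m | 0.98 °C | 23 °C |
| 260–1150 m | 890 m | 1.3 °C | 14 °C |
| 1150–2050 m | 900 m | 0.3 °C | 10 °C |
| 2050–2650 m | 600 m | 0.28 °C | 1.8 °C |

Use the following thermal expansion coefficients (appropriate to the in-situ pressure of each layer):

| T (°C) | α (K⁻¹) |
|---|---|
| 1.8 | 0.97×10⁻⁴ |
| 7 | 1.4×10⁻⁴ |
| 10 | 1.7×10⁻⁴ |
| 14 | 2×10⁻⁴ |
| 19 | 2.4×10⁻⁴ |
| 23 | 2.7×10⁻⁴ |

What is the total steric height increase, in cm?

Layer 1 at 23 °C → α = 2.7×10⁻⁴ K⁻¹
Layer 2 at 14 °C → α = 2×10⁻⁴ K⁻¹
Layer 3 at 10 °C → α = 1.7×10⁻⁴ K⁻¹
Layer 4 at 1.8 °C → α = 0.97×10⁻⁴ K⁻¹
0–260 m: 0.98 × 260 × 2.7×10⁻⁴ = 0.068796 m
Layer 2: 2×10⁻⁴ × 890 × 1.3 = 0.23140 m
900 × 1.7×10⁻⁴ × 0.3 = 0.04590 m
2050–2650 m: 0.28 × 600 × 0.97×10⁻⁴ = 0.016296 m
Δh = 0.068796 + 0.23140 + 0.04590 + 0.016296 = 0.362392 m ≈ 36 cm

36 cm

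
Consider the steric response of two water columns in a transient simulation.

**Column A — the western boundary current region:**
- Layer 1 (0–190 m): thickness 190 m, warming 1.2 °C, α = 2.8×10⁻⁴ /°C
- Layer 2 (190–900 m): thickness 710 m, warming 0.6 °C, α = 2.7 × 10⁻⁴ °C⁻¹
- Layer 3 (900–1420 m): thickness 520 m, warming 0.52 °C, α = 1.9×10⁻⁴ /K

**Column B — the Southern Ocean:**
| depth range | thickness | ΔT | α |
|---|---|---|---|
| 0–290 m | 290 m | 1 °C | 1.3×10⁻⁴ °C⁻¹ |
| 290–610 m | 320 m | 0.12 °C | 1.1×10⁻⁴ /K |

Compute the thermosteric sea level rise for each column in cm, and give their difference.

A 190 × 2.8×10⁻⁴ × 1.2 = 0.06384 m
A 190–900 m: 2.7×10⁻⁴ × 0.6 × 710 = 0.11502 m
A Layer 3: 520 × 0.52 × 1.9×10⁻⁴ = 0.051376 m
A total: 0.230236 m
B 0–290 m: 1.3×10⁻⁴ × 290 × 1 = 0.03770 m
B 1.1×10⁻⁴ × 0.12 × 320 = 0.004224 m
B total: 0.041924 m
Difference: 0.230236 − 0.041924 = 0.188312 m

A: 23.0 cm; B: 4.19 cm; difference 18.8 cm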